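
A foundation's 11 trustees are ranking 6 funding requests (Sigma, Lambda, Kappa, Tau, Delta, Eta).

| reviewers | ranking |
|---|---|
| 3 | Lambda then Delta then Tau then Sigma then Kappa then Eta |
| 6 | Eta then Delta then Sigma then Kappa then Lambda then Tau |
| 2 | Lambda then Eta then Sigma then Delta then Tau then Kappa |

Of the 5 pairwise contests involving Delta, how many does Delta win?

Delta against each rival (11 reviewers):
Delta vs Sigma: Delta preferred on 3+6 = 9 ballots; Delta wins 9–2.
Delta–Lambda: Delta 6–5.
Delta vs Kappa: Delta is ranked higher on 3+6+2 = 11 ballots, Kappa on 0. Delta wins 11–0.
Delta vs Tau: Delta wins 11–0.
Delta vs Eta: Delta preferred on 3 ballots; Eta wins 8–3.
Delta beats Sigma, Lambda, Kappa, Tau; loses to Eta — 4 pairwise wins.

4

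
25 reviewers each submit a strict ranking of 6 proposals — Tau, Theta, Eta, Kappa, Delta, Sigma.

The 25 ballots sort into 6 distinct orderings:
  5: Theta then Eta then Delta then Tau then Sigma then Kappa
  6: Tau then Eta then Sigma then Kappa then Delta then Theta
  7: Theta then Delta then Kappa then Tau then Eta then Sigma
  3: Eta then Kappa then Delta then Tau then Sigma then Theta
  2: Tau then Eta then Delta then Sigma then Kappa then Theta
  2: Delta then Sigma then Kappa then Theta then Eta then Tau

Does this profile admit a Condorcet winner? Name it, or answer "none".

none

Head-to-head results (25 reviewers):
Tau vs Theta: Theta, 14–11.
Tau vs Eta: Tau, 15–10.
Tau vs Kappa: Tau, 13–12.
Tau–Delta: Delta 17–8.
Tau–Sigma: Tau 23–2.
Theta–Eta: Theta 14–11.
Theta–Kappa: Kappa 13–12.
Theta vs Delta: Delta wins 13–12.
Theta–Sigma: Sigma 13–12.
Eta vs Kappa: Eta wins 16–9.
Eta vs Delta: Eta, 16–9.
Eta vs Sigma: Eta wins 23–2.
Kappa vs Delta: Delta, 16–9.
Kappa vs Sigma: Sigma wins 15–10.
Delta–Sigma: Delta 19–6.
Each project drops at least one matchup (Tau loses to Theta; Theta loses to Kappa; Eta loses to Tau; Kappa loses to Tau; Delta loses to Eta; Sigma loses to Tau); the cycle Tau → Eta → Delta → Tau rules out a Condorcet winner.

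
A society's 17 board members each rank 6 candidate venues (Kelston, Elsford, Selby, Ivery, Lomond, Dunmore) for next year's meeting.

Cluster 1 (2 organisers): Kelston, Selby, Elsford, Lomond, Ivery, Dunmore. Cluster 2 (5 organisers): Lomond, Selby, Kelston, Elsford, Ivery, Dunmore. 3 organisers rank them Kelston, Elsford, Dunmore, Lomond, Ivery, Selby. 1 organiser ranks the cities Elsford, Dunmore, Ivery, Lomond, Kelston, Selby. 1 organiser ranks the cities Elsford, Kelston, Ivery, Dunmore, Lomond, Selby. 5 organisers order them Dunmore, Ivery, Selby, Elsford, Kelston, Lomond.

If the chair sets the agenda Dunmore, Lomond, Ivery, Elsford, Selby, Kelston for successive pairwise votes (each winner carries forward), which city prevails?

Round 1: Dunmore vs Lomond — 10–7, Dunmore advances.
Round 2: Dunmore vs Ivery — 9–8, Dunmore advances.
Round 3: Dunmore vs Elsford — 5–12, Elsford advances.
Round 4: Elsford vs Selby — 5–12, Selby advances.
Round 5: Selby vs Kelston — 10–7, Selby advances.
Selby survives the agenda.

Selby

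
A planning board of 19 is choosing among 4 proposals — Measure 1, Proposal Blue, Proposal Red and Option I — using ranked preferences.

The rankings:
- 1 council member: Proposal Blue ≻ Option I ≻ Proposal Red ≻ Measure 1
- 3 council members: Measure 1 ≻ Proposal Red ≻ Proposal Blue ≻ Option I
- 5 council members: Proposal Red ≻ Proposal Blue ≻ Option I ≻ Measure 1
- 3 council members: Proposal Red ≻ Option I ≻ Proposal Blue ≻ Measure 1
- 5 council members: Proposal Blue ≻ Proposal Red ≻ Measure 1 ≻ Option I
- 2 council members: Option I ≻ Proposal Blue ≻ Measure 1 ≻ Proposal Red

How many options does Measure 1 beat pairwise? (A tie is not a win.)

0

Measure 1 against each rival (19 council members):
Measure 1–Proposal Blue: Proposal Blue 16–3.
Measure 1 vs Proposal Red: Proposal Red, 14–5.
Measure 1 vs Option I: 3+5 = 8 for Measure 1, 11 for Option I — Option I by 11–8.
Measure 1 beats no one; loses to Proposal Blue, Proposal Red, Option I — 0 pairwise wins.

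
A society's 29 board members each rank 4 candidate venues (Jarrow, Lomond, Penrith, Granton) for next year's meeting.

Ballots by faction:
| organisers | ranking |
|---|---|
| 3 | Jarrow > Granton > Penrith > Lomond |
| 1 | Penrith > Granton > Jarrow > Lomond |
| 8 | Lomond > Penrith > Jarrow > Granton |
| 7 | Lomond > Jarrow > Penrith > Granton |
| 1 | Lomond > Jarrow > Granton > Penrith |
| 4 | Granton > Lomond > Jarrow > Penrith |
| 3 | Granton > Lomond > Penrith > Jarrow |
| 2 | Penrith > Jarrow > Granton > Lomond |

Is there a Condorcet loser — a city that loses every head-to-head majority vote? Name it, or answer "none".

Granton

Head-to-head results (29 organisers):
Jarrow vs Lomond: 6 to 23, Lomond.
Jarrow vs Penrith: Jarrow, 15–14.
Jarrow vs Granton: Jarrow preferred on 3+8+7+1+2 = 21 ballots; Jarrow wins 21–8.
Lomond vs Penrith: Lomond wins 23–6.
Lomond vs Granton: 8+7+1 = 16 for Lomond, 13 for Granton — Lomond by 16–13.
Penrith vs Granton: Penrith preferred on 1+8+7+2 = 18 ballots; Penrith wins 18–11.
Granton is beaten in every head-to-head and is the Condorcet loser.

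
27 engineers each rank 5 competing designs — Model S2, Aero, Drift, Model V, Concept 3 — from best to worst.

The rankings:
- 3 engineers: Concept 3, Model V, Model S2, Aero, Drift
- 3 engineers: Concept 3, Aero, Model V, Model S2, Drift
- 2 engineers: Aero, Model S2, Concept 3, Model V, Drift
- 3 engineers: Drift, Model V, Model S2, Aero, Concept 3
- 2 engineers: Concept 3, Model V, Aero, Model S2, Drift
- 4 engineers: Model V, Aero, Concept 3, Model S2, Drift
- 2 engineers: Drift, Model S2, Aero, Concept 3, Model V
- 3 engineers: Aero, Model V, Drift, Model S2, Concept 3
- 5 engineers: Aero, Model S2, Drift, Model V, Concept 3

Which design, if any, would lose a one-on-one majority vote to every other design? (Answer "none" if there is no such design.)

Head-to-head results (27 engineers):
Model S2 vs Aero: Model S2 preferred on 3+3+2 = 8 ballots; Aero wins 19–8.
Model S2–Drift: Model S2 19–8.
Model S2 vs Model V: 2+2+5 = 9 for Model S2, 18 for Model V — Model V by 18–9.
Model S2 vs Concept 3: Model S2, 15–12.
Aero vs Drift: Aero, 22–5.
Aero vs Model V: Aero wins 15–12.
Aero vs Concept 3: 2+3+4+2+3+5 = 19 for Aero, 8 for Concept 3 — Aero by 19–8.
Drift vs Model V: Drift preferred on 3+2+5 = 10 ballots; Model V wins 17–10.
Drift vs Concept 3: Concept 3, 14–13.
Model V–Concept 3: Model V 15–12.
Drift is beaten in every head-to-head and is the Condorcet loser.

Drift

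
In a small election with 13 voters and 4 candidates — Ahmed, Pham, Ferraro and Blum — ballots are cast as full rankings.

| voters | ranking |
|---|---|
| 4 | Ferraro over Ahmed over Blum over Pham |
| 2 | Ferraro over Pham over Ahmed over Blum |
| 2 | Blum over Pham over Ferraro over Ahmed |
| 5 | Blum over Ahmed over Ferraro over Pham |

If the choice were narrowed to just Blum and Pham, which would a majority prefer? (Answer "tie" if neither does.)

Ballots ranking Blum above Pham: 4 + 2 + 5 = 11.
Ballots ranking Pham above Blum: 13 − 11 = 2.
Blum wins the head-to-head 11–2.

Blum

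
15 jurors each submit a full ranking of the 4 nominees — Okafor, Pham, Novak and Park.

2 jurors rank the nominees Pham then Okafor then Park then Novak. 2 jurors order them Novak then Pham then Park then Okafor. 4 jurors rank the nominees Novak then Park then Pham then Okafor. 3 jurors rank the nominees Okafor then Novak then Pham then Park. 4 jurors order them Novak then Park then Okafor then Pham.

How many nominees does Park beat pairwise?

2

Park against each rival (15 jurors):
Park vs Okafor: Park, 10–5.
Park–Pham: Park 8–7.
Park vs Novak: Novak wins 13–2.
Park beats Okafor, Pham; loses to Novak — 2 pairwise wins.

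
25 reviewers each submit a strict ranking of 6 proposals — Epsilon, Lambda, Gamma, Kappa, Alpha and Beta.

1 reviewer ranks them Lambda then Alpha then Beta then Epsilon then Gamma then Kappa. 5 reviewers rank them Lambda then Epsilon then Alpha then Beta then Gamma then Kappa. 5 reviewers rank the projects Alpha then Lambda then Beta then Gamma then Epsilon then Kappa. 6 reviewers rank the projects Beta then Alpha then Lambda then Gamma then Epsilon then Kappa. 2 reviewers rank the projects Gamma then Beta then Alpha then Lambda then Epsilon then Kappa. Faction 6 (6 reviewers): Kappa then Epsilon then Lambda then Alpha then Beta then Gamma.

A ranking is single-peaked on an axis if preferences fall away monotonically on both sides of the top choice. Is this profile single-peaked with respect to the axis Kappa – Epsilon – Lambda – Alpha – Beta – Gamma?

yes

Axis positions: Kappa=1, Epsilon=2, Lambda=3, Alpha=4, Beta=5, Gamma=6.
Faction 1 (peak Lambda at position 3): ranking walks positions 3-4-5-2-6-1, expanding outward from the peak — single-peaked.
Faction 2 (peak Lambda at position 3): ranking walks positions 3-2-4-5-6-1, expanding outward from the peak — single-peaked.
Faction 3 (peak Alpha at position 4): ranking walks positions 4-3-5-6-2-1, expanding outward from the peak — single-peaked.
Faction 4 (peak Beta at position 5): ranking walks positions 5-4-3-6-2-1, expanding outward from the peak — single-peaked.
Faction 5 (peak Gamma at position 6): ranking walks positions 6-5-4-3-2-1, expanding outward from the peak — single-peaked.
Faction 6 (peak Kappa at position 1): ranking walks positions 1-2-3-4-5-6, expanding outward from the peak — single-peaked.
Every ranking is single-peaked on this axis.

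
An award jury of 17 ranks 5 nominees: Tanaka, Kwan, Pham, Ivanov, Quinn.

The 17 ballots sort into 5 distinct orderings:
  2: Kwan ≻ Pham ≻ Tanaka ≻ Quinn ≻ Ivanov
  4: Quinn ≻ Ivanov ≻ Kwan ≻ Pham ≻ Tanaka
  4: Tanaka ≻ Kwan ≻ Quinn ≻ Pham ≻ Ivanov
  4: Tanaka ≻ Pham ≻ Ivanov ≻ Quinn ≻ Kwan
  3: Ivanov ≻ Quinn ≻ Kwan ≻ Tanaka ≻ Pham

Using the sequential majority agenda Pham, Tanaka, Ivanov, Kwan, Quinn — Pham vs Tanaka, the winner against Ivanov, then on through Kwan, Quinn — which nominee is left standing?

Quinn

Round 1: Pham vs Tanaka — 6–11, Tanaka advances.
Round 2: Tanaka vs Ivanov — 10–7, Tanaka advances.
Round 3: Tanaka vs Kwan — 8–9, Kwan advances.
Round 4: Kwan vs Quinn — 6–11, Quinn advances.
The agenda winner is Quinn.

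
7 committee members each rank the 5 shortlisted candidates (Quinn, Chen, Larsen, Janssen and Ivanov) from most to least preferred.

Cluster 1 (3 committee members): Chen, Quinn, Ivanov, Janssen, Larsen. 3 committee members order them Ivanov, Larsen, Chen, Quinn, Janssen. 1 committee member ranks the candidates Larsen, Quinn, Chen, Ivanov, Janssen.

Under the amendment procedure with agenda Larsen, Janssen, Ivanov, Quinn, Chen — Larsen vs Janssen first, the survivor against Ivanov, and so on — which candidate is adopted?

Round 1: Larsen vs Janssen — 4–3, Larsen advances.
Round 2: Larsen vs Ivanov — 1–6, Ivanov advances.
Round 3: Ivanov vs Quinn — 3–4, Quinn advances.
Round 4: Quinn vs Chen — 1–6, Chen advances.
Chen survives the agenda.

Chen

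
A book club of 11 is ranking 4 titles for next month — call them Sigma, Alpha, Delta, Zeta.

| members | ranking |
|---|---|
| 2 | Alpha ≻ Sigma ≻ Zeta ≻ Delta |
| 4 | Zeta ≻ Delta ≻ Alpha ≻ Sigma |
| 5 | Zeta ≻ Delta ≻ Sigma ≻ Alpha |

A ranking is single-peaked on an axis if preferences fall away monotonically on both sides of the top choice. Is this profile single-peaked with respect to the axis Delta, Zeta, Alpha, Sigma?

no

Axis positions: Delta=1, Zeta=2, Alpha=3, Sigma=4.
Group 1 (peak Alpha at position 3): ranking walks positions 3-4-2-1, expanding outward from the peak — single-peaked.
Group 2 (peak Zeta at position 2): ranking walks positions 2-1-3-4, expanding outward from the peak — single-peaked.
Group 3: ranking walks positions 2-1-4-3; Sigma is ranked above Alpha even though Alpha lies between Sigma and the peak Zeta on the axis — preferences dip and rise again. Not single-peaked.
Group 3 violates single-peakedness, so the profile is not single-peaked on this axis.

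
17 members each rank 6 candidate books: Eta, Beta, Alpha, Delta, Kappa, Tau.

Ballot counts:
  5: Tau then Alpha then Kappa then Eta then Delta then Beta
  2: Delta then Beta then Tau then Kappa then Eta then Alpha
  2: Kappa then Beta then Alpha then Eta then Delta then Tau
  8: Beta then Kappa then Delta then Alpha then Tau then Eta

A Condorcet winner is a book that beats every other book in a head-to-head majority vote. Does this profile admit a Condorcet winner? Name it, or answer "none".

Beta

Pairwise majorities:
Eta vs Beta: 5 for Eta, 12 for Beta — Beta by 12–5.
Eta vs Alpha: Eta preferred on 2 ballots; Alpha wins 15–2.
Eta vs Delta: 7 to 10, Delta.
Eta vs Kappa: Eta is ranked higher on 0 ballots, Kappa on 17. Kappa wins 17–0.
Eta vs Tau: 2 to 15, Tau.
Beta vs Alpha: Beta is ranked higher on 2+2+8 = 12 ballots, Alpha on 5. Beta wins 12–5.
Beta vs Delta: Beta preferred on 2+8 = 10 ballots; Beta wins 10–7.
Beta vs Kappa: 10 to 7, Beta.
Beta vs Tau: 12 to 5, Beta.
Alpha vs Delta: Alpha preferred on 5+2 = 7 ballots; Delta wins 10–7.
Alpha vs Kappa: 5 to 12, Kappa.
Alpha vs Tau: Alpha is ranked higher on 2+8 = 10 ballots, Tau on 7. Alpha wins 10–7.
Delta vs Kappa: Delta preferred on 2 ballots; Kappa wins 15–2.
Delta vs Tau: 2+2+8 = 12 for Delta, 5 for Tau — Delta by 12–5.
Kappa vs Tau: 10 to 7, Kappa.
Beta defeats every rival head-to-head and is the Condorcet winner.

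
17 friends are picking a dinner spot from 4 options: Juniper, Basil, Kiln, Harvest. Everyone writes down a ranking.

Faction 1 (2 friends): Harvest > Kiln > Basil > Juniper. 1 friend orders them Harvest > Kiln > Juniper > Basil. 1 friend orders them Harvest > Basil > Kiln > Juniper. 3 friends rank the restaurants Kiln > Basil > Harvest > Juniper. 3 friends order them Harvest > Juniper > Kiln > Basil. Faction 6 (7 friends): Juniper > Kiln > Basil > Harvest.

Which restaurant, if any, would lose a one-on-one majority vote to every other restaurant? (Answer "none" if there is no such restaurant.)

none

Pairwise majorities:
Juniper–Basil: Juniper 11–6.
Juniper vs Kiln: Juniper, 10–7.
Juniper vs Harvest: Harvest, 10–7.
Basil vs Kiln: Kiln wins 16–1.
Basil vs Harvest: Basil wins 10–7.
Kiln vs Harvest: 10 to 7, Kiln.
Every restaurant wins at least one matchup (Juniper beats Basil; Basil beats Harvest; Kiln beats Basil; Harvest beats Juniper), so there is no Condorcet loser.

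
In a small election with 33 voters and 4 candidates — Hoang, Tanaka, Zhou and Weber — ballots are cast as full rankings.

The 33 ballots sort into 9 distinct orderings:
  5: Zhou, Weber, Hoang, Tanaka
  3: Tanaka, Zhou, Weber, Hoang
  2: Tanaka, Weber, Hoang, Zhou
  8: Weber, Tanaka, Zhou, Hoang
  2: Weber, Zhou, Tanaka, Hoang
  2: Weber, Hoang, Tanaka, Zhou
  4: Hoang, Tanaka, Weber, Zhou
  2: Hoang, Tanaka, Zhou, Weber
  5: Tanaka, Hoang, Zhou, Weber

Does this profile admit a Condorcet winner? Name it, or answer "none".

Weber

Head-to-head results (33 voters):
Hoang vs Tanaka: Hoang preferred on 5+2+4+2 = 13 ballots; Tanaka wins 20–13.
Hoang vs Zhou: Zhou, 18–15.
Hoang vs Weber: 11 to 22, Weber.
Tanaka vs Zhou: Tanaka wins 26–7.
Tanaka vs Weber: Weber wins 17–16.
Zhou vs Weber: Weber wins 18–15.
Weber defeats every rival head-to-head and is the Condorcet winner.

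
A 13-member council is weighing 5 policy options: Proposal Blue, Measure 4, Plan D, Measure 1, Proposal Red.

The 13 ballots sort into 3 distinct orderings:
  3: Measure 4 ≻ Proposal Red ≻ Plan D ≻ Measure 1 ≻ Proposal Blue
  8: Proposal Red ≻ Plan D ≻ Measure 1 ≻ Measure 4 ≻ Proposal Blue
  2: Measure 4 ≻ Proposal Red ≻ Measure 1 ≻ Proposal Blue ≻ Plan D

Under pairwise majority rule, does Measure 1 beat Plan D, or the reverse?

Plan D

Ballots ranking Measure 1 above Plan D: 2.
Ballots ranking Plan D above Measure 1: 13 − 2 = 11.
Plan D wins the head-to-head 11–2.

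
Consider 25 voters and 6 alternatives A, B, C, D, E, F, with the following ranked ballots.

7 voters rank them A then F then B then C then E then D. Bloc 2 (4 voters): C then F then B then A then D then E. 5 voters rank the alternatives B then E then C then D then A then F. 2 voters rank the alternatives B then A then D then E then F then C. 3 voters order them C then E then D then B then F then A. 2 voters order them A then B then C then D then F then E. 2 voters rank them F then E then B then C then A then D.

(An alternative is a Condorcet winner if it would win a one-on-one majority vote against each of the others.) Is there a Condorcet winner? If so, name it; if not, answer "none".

none

Head-to-head results (25 voters):
A vs B: A preferred on 7+2 = 9 ballots; B wins 16–9.
A vs C: C wins 14–11.
A vs D: 7+4+2+2+2 = 17 for A, 8 for D — A by 17–8.
A vs E: 15 to 10, A.
A vs F: A is ranked higher on 7+5+2+2 = 16 ballots, F on 9. A wins 16–9.
B vs C: 18 to 7, B.
B–D: B 22–3.
B vs E: 7+4+5+2+2 = 20 for B, 5 for E — B by 20–5.
B–F: F 13–12.
C vs D: 23 to 2, C.
C vs E: C, 16–9.
C vs F: 4+5+3+2 = 14 for C, 11 for F — C by 14–11.
D vs E: D preferred on 4+2+2 = 8 ballots; E wins 17–8.
D vs F: D is ranked higher on 5+2+3+2 = 12 ballots, F on 13. F wins 13–12.
E vs F: 10 to 15, F.
Each alternative drops at least one matchup (A loses to B; B loses to F; C loses to B; D loses to A; E loses to A; F loses to A); the cycle A → F → B → A rules out a Condorcet winner.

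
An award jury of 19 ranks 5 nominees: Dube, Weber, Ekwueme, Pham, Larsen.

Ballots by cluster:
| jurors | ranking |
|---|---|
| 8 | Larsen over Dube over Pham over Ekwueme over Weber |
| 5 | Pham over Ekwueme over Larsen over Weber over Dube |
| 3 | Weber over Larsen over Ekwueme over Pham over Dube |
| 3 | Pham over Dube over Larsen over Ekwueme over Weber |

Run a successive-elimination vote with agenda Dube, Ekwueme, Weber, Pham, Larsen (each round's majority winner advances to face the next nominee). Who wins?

Larsen

Round 1: Dube vs Ekwueme — 11–8, Dube advances.
Round 2: Dube vs Weber — 11–8, Dube advances.
Round 3: Dube vs Pham — 8–11, Pham advances.
Round 4: Pham vs Larsen — 8–11, Larsen advances.
Larsen survives the agenda.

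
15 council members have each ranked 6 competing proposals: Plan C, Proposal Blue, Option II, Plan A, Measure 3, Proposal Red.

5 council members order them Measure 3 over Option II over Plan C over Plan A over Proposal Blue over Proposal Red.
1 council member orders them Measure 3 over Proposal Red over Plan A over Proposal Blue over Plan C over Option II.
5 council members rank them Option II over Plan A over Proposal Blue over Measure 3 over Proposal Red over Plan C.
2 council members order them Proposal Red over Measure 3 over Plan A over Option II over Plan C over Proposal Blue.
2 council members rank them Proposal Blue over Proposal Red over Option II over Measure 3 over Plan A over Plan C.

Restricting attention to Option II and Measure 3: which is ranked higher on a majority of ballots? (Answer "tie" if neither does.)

Measure 3

Ballots ranking Option II above Measure 3: 5 + 2 = 7.
Ballots ranking Measure 3 above Option II: 15 − 7 = 8.
Measure 3 wins the head-to-head 8–7.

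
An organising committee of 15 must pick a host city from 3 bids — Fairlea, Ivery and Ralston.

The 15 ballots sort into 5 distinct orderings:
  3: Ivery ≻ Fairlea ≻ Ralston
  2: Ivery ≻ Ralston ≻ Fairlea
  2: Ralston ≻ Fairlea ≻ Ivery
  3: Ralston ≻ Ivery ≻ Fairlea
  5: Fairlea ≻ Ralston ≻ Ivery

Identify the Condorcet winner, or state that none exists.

Head-to-head results (15 organisers):
Fairlea vs Ivery: Fairlea preferred on 2+5 = 7 ballots; Ivery wins 8–7.
Fairlea vs Ralston: 8 to 7, Fairlea.
Ivery vs Ralston: Ivery preferred on 3+2 = 5 ballots; Ralston wins 10–5.
No city is unbeaten: Fairlea loses to Ivery; Ivery loses to Ralston; Ralston loses to Fairlea. In particular Fairlea > Ralston > Ivery > Fairlea is a majority cycle — no Condorcet winner exists.

none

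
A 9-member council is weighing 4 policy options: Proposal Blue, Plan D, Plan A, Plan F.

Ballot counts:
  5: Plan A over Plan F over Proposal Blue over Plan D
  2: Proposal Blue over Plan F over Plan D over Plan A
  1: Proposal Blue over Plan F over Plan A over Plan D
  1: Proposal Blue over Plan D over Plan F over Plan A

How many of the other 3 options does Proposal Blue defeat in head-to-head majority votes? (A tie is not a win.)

1

Proposal Blue against each rival (9 council members):
Proposal Blue vs Plan D: Proposal Blue wins 9–0.
Proposal Blue–Plan A: Plan A 5–4.
Proposal Blue vs Plan F: Plan F wins 5–4.
Proposal Blue beats Plan D; loses to Plan A, Plan F — 1 pairwise win.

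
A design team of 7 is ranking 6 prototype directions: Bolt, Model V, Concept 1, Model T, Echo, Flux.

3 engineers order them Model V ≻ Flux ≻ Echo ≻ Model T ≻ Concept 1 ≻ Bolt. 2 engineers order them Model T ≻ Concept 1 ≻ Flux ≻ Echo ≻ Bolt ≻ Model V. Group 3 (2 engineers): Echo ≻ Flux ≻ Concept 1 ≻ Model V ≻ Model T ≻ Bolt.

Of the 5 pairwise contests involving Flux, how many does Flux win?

Flux against each rival (7 engineers):
Flux–Bolt: Flux 7–0.
Flux vs Model V: Flux wins 4–3.
Flux vs Concept 1: Flux, 5–2.
Flux vs Model T: 3+2 = 5 for Flux, 2 for Model T — Flux by 5–2.
Flux vs Echo: 5 to 2, Flux.
Flux beats Bolt, Model V, Concept 1, Model T, Echo — 5 pairwise wins.

5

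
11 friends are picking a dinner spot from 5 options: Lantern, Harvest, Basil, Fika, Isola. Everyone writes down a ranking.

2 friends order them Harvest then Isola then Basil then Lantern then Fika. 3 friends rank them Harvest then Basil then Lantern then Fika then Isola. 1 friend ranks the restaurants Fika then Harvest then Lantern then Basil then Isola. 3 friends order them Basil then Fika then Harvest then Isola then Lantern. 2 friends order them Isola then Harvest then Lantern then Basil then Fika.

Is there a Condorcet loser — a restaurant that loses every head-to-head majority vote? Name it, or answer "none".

Head-to-head results (11 friends):
Lantern vs Harvest: 0 for Lantern, 11 for Harvest — Harvest by 11–0.
Lantern–Basil: Basil 8–3.
Lantern vs Fika: 7 to 4, Lantern.
Lantern vs Isola: Isola wins 7–4.
Harvest vs Basil: 8 to 3, Harvest.
Harvest vs Fika: Harvest, 7–4.
Harvest vs Isola: Harvest, 9–2.
Basil vs Fika: Basil wins 10–1.
Basil–Isola: Basil 7–4.
Fika–Isola: Fika 7–4.
Every restaurant wins at least one matchup (Lantern beats Fika; Harvest beats Lantern; Basil beats Lantern; Fika beats Isola; Isola beats Lantern), so there is no Condorcet loser.

none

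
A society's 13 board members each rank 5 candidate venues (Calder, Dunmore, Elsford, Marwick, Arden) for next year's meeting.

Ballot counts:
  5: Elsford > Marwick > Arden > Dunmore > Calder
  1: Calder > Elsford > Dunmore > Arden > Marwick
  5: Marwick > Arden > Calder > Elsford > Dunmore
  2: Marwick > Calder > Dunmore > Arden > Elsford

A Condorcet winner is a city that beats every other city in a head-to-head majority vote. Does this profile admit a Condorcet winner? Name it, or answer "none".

Head-to-head results (13 organisers):
Calder vs Dunmore: Calder wins 8–5.
Calder vs Elsford: Calder wins 8–5.
Calder vs Marwick: Marwick wins 12–1.
Calder vs Arden: Arden wins 10–3.
Dunmore–Elsford: Elsford 11–2.
Dunmore vs Marwick: Marwick wins 12–1.
Dunmore vs Arden: Arden wins 10–3.
Elsford–Marwick: Marwick 7–6.
Elsford–Arden: Arden 7–6.
Marwick vs Arden: Marwick, 12–1.
Only Marwick has no losses; Marwick is the Condorcet winner.

Marwick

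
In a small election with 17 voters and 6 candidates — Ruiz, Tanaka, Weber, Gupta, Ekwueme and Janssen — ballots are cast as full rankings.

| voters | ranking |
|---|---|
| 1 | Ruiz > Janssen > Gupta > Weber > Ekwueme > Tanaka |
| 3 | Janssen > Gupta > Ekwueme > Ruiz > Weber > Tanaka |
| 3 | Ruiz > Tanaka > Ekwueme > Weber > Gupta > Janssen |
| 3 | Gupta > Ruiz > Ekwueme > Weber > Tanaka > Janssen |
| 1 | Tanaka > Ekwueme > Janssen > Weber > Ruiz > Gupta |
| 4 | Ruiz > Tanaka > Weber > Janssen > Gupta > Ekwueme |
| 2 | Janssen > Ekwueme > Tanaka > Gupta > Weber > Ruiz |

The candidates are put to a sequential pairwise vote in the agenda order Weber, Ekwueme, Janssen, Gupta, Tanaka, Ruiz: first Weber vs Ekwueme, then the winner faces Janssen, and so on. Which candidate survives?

Round 1: Weber vs Ekwueme — 5–12, Ekwueme advances.
Round 2: Ekwueme vs Janssen — 7–10, Janssen advances.
Round 3: Janssen vs Gupta — 11–6, Janssen advances.
Round 4: Janssen vs Tanaka — 6–11, Tanaka advances.
Round 5: Tanaka vs Ruiz — 3–14, Ruiz advances.
The agenda winner is Ruiz.

Ruiz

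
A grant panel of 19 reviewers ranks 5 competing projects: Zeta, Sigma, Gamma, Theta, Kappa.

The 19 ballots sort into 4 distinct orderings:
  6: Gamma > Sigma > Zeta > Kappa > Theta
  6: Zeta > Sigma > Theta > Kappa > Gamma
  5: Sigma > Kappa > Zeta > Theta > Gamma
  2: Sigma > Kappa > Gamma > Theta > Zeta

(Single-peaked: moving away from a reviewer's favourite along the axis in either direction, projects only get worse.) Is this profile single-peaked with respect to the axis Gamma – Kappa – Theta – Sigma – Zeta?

Axis positions: Gamma=1, Kappa=2, Theta=3, Sigma=4, Zeta=5.
Faction 1: ranking walks positions 1-4-5-2-3; Sigma is ranked above Kappa even though Kappa lies between Sigma and the peak Gamma on the axis — preferences dip and rise again. Not single-peaked.
Faction 2 (peak Zeta at position 5): ranking walks positions 5-4-3-2-1, expanding outward from the peak — single-peaked.
Faction 3: ranking walks positions 4-2-5-3-1; Kappa is ranked above Theta even though Theta lies between Kappa and the peak Sigma on the axis — preferences dip and rise again. Not single-peaked.
Faction 4: ranking walks positions 4-2-1-3-5; Kappa is ranked above Theta even though Theta lies between Kappa and the peak Sigma on the axis — preferences dip and rise again. Not single-peaked.
Faction 1 violates single-peakedness, so the profile is not single-peaked on this axis.

no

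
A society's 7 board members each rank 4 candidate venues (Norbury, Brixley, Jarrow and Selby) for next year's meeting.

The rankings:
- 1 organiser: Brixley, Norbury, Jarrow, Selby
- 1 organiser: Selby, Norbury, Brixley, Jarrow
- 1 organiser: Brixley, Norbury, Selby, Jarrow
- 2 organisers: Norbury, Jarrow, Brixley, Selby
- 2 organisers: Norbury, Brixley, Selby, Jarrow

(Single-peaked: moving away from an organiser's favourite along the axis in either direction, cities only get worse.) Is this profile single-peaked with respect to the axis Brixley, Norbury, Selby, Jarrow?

Axis positions: Brixley=1, Norbury=2, Selby=3, Jarrow=4.
Ballot type 1: ranking walks positions 1-2-4-3; Jarrow is ranked above Selby even though Selby lies between Jarrow and the peak Brixley on the axis — preferences dip and rise again. Not single-peaked.
Ballot type 2 (peak Selby at position 3): ranking walks positions 3-2-1-4, expanding outward from the peak — single-peaked.
Ballot type 3 (peak Brixley at position 1): ranking walks positions 1-2-3-4, expanding outward from the peak — single-peaked.
Ballot type 4: ranking walks positions 2-4-1-3; Jarrow is ranked above Selby even though Selby lies between Jarrow and the peak Norbury on the axis — preferences dip and rise again. Not single-peaked.
Ballot type 5 (peak Norbury at position 2): ranking walks positions 2-1-3-4, expanding outward from the peak — single-peaked.
Ballot type 1 violates single-peakedness, so the profile is not single-peaked on this axis.

no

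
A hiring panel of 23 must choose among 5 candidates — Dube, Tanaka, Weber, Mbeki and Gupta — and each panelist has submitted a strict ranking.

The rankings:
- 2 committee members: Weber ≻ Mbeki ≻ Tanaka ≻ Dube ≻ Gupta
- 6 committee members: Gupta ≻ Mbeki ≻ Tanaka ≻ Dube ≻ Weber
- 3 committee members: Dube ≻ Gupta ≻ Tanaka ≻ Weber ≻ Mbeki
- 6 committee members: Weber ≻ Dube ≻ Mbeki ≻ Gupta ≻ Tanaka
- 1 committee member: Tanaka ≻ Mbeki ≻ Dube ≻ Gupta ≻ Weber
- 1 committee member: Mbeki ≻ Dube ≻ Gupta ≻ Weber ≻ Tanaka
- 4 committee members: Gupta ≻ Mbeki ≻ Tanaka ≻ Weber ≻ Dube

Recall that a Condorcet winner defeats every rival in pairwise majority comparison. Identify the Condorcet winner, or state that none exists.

none

Head-to-head results (23 committee members):
Dube–Tanaka: Tanaka 13–10.
Dube vs Weber: Weber wins 12–11.
Dube vs Mbeki: Dube is ranked higher on 3+6 = 9 ballots, Mbeki on 14. Mbeki wins 14–9.
Dube–Gupta: Dube 13–10.
Tanaka vs Weber: Tanaka, 14–9.
Tanaka vs Mbeki: Mbeki wins 19–4.
Tanaka vs Gupta: Tanaka is ranked higher on 2+1 = 3 ballots, Gupta on 20. Gupta wins 20–3.
Weber vs Mbeki: Weber is ranked higher on 2+3+6 = 11 ballots, Mbeki on 12. Mbeki wins 12–11.
Weber vs Gupta: 2+6 = 8 for Weber, 15 for Gupta — Gupta by 15–8.
Mbeki vs Gupta: Mbeki preferred on 2+6+1+1 = 10 ballots; Gupta wins 13–10.
Each candidate drops at least one matchup (Dube loses to Tanaka; Tanaka loses to Mbeki; Weber loses to Tanaka; Mbeki loses to Gupta; Gupta loses to Dube); the cycle Dube beats Gupta beats Tanaka beats Dube rules out a Condorcet winner.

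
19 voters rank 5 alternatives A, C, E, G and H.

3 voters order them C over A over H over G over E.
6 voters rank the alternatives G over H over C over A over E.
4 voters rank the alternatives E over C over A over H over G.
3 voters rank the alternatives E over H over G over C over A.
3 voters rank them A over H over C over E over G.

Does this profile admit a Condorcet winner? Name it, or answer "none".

Check each pair by majority over 19 ballots:
A–C: C 16–3.
A–E: A 12–7.
A vs G: A, 10–9.
A vs H: A wins 10–9.
C vs E: C, 12–7.
C–G: C 10–9.
C vs H: H wins 12–7.
E vs G: E wins 10–9.
E–H: H 12–7.
G vs H: H wins 13–6.
Each alternative drops at least one matchup (A loses to C; C loses to H; E loses to A; G loses to A; H loses to A); the cycle A > H > C > A rules out a Condorcet winner.

none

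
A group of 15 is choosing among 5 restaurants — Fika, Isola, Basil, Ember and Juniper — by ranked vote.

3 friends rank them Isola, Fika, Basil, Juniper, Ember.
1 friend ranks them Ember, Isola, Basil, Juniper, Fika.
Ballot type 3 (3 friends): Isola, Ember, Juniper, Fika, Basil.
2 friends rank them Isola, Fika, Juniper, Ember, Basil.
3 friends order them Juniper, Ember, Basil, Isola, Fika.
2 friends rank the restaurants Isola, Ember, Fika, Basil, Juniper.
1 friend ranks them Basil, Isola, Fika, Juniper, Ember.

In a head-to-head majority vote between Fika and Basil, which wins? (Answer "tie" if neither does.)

Ballots ranking Fika above Basil: 3 + 3 + 2 + 2 = 10.
Ballots ranking Basil above Fika: 15 − 10 = 5.
Fika wins the head-to-head 10–5.

Fika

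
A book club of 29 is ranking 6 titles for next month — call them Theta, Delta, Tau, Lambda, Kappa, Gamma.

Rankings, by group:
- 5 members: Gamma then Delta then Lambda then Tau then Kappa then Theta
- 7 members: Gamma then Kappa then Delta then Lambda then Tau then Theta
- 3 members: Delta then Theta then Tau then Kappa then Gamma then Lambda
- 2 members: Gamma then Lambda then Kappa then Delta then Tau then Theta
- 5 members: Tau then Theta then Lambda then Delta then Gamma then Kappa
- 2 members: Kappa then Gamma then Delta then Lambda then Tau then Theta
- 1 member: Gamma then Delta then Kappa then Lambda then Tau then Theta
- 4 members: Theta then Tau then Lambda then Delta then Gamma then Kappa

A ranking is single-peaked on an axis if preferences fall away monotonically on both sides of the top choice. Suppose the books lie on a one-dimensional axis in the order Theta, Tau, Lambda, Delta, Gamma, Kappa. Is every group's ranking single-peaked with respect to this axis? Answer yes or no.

Axis positions: Theta=1, Tau=2, Lambda=3, Delta=4, Gamma=5, Kappa=6.
Group 1 (peak Gamma at position 5): ranking walks positions 5-4-3-2-6-1, expanding outward from the peak — single-peaked.
Group 2 (peak Gamma at position 5): ranking walks positions 5-6-4-3-2-1, expanding outward from the peak — single-peaked.
Group 3: ranking walks positions 4-1-2-6-5-3; Theta is ranked above Lambda even though Lambda lies between Theta and the peak Delta on the axis — preferences dip and rise again. Not single-peaked.
Group 4: ranking walks positions 5-3-6-4-2-1; Lambda is ranked above Delta even though Delta lies between Lambda and the peak Gamma on the axis — preferences dip and rise again. Not single-peaked.
Group 5 (peak Tau at position 2): ranking walks positions 2-1-3-4-5-6, expanding outward from the peak — single-peaked.
Group 6 (peak Kappa at position 6): ranking walks positions 6-5-4-3-2-1, expanding outward from the peak — single-peaked.
Group 7 (peak Gamma at position 5): ranking walks positions 5-4-6-3-2-1, expanding outward from the peak — single-peaked.
Group 8 (peak Theta at position 1): ranking walks positions 1-2-3-4-5-6, expanding outward from the peak — single-peaked.
Group 3 violates single-peakedness, so the profile is not single-peaked on this axis.

no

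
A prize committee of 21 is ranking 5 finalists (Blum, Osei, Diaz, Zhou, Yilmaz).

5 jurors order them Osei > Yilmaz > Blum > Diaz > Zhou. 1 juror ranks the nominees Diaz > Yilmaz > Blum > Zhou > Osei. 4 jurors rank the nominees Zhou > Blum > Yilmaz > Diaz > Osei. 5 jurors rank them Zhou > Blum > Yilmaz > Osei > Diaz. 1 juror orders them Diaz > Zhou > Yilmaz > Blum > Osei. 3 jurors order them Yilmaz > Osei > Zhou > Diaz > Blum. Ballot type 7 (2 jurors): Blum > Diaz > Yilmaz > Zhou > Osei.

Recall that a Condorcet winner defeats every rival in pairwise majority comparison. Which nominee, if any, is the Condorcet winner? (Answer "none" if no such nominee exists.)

Check each pair by majority over 21 ballots:
Blum–Osei: Blum 13–8.
Blum–Diaz: Blum 16–5.
Blum vs Zhou: Zhou, 13–8.
Blum–Yilmaz: Blum 11–10.
Osei vs Diaz: Osei, 13–8.
Osei vs Zhou: Zhou, 13–8.
Osei vs Yilmaz: Yilmaz, 16–5.
Diaz vs Zhou: Zhou, 12–9.
Diaz vs Yilmaz: Yilmaz wins 17–4.
Zhou–Yilmaz: Yilmaz 11–10.
Every nominee loses at least once (Blum loses to Zhou; Osei loses to Blum; Diaz loses to Blum; Zhou loses to Yilmaz; Yilmaz loses to Blum). The majority relation contains the cycle Blum > Yilmaz > Zhou > Blum, so there is no Condorcet winner.

none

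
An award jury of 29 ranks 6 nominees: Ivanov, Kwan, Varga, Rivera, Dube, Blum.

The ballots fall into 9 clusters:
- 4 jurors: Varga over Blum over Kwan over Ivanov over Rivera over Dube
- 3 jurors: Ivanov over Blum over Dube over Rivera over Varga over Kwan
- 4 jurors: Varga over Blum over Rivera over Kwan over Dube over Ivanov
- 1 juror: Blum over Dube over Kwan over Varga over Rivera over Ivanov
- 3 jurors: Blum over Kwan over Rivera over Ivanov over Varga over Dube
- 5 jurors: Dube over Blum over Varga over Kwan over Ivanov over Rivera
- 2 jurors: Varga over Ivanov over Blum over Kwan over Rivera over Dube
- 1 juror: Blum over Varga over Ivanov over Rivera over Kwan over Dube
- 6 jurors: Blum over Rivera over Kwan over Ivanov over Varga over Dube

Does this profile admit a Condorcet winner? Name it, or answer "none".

Pairwise majorities:
Ivanov–Kwan: Kwan 23–6.
Ivanov vs Varga: Varga, 17–12.
Ivanov–Rivera: Ivanov 15–14.
Ivanov vs Dube: Ivanov wins 19–10.
Ivanov vs Blum: Blum, 24–5.
Kwan vs Varga: Varga wins 19–10.
Kwan–Rivera: Kwan 15–14.
Kwan–Dube: Kwan 20–9.
Kwan vs Blum: Blum, 29–0.
Varga–Rivera: Varga 17–12.
Varga–Dube: Varga 20–9.
Varga vs Blum: Blum, 19–10.
Rivera vs Dube: Rivera, 20–9.
Rivera–Blum: Blum 29–0.
Dube vs Blum: Blum wins 24–5.
Blum wins every pairwise contest, so Blum is the Condorcet winner.

Blum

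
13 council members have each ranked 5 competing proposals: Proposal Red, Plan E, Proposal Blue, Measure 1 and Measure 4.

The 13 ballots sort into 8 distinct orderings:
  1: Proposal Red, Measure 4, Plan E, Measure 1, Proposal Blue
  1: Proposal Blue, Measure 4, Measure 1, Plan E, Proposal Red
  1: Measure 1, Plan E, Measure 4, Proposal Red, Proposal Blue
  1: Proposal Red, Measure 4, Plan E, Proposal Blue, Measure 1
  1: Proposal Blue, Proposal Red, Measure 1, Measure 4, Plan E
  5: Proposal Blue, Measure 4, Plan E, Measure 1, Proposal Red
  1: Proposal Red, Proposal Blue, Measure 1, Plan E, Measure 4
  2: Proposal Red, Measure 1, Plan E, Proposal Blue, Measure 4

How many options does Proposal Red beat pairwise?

Proposal Red against each rival (13 council members):
Proposal Red vs Plan E: 1+1+1+1+2 = 6 for Proposal Red, 7 for Plan E — Plan E by 7–6.
Proposal Red vs Proposal Blue: Proposal Blue wins 7–6.
Proposal Red vs Measure 1: 6 to 7, Measure 1.
Proposal Red vs Measure 4: Measure 4 wins 7–6.
Proposal Red beats no one; loses to Plan E, Proposal Blue, Measure 1, Measure 4 — 0 pairwise wins.

0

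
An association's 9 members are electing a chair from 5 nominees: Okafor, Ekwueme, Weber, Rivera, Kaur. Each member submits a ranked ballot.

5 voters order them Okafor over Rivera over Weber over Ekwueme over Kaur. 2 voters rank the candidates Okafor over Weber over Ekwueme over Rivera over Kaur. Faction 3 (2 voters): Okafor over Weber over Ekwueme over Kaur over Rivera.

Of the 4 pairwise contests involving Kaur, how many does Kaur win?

0

Kaur against each rival (9 voters):
Kaur vs Okafor: Okafor wins 9–0.
Kaur vs Ekwueme: Ekwueme, 9–0.
Kaur vs Weber: Weber wins 9–0.
Kaur vs Rivera: Rivera wins 7–2.
Kaur beats no one; loses to Okafor, Ekwueme, Weber, Rivera — 0 pairwise wins.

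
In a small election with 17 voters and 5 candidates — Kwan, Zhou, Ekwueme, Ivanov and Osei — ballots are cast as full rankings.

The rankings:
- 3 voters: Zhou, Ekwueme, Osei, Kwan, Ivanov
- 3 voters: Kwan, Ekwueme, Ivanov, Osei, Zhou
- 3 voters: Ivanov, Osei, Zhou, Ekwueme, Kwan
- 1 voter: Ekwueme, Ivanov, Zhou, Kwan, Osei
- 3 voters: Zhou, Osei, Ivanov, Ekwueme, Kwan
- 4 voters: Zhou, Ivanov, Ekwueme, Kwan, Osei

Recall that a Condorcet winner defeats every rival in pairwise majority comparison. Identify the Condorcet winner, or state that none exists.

Pairwise majorities:
Kwan vs Zhou: 3 to 14, Zhou.
Kwan vs Ekwueme: Kwan is ranked higher on 3 ballots, Ekwueme on 14. Ekwueme wins 14–3.
Kwan vs Ivanov: Kwan is ranked higher on 3+3 = 6 ballots, Ivanov on 11. Ivanov wins 11–6.
Kwan vs Osei: Kwan is ranked higher on 3+1+4 = 8 ballots, Osei on 9. Osei wins 9–8.
Zhou vs Ekwueme: 3+3+3+4 = 13 for Zhou, 4 for Ekwueme — Zhou by 13–4.
Zhou vs Ivanov: Zhou is ranked higher on 3+3+4 = 10 ballots, Ivanov on 7. Zhou wins 10–7.
Zhou vs Osei: Zhou is ranked higher on 3+1+3+4 = 11 ballots, Osei on 6. Zhou wins 11–6.
Ekwueme vs Ivanov: 3+3+1 = 7 for Ekwueme, 10 for Ivanov — Ivanov by 10–7.
Ekwueme vs Osei: Ekwueme is ranked higher on 3+3+1+4 = 11 ballots, Osei on 6. Ekwueme wins 11–6.
Ivanov vs Osei: Ivanov is ranked higher on 3+3+1+4 = 11 ballots, Osei on 6. Ivanov wins 11–6.
Zhou beats each of Kwan, Ekwueme, Ivanov, Osei — Zhou is the Condorcet winner.

Zhou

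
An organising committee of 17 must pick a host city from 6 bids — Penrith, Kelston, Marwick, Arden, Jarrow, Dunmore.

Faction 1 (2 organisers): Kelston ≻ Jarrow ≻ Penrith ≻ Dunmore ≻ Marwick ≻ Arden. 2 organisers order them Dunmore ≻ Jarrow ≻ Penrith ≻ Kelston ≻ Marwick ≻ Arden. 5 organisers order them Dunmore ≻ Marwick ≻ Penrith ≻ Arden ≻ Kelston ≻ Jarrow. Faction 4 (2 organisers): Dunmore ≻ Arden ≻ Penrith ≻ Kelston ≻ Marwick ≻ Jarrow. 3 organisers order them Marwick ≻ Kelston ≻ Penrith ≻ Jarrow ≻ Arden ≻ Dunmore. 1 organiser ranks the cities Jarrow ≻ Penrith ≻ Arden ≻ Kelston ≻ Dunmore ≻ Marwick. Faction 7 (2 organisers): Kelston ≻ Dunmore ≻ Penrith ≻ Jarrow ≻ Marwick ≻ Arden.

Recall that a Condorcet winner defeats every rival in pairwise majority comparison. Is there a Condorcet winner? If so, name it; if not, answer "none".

Pairwise majorities:
Penrith–Kelston: Penrith 10–7.
Penrith vs Marwick: Penrith wins 9–8.
Penrith vs Arden: Penrith, 15–2.
Penrith vs Jarrow: Penrith, 12–5.
Penrith–Dunmore: Dunmore 11–6.
Kelston–Marwick: Kelston 9–8.
Kelston–Arden: Kelston 9–8.
Kelston–Jarrow: Kelston 14–3.
Kelston–Dunmore: Dunmore 9–8.
Marwick–Arden: Marwick 14–3.
Marwick–Jarrow: Marwick 10–7.
Marwick–Dunmore: Dunmore 14–3.
Arden vs Jarrow: Jarrow, 10–7.
Arden–Dunmore: Dunmore 13–4.
Jarrow vs Dunmore: Dunmore wins 11–6.
Only Dunmore has no losses; Dunmore is the Condorcet winner.

Dunmore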